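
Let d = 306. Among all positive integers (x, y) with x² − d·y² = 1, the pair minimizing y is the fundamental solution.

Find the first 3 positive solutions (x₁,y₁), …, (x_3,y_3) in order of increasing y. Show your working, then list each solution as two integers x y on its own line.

√306 = [17; 2,34, …], period ℓ=2 (even) → k=1
k=0  a_k=17  p_k/q_k = 17/1
k=1  a_k=2  p_k/q_k = 35/2
→ (35, 2).  Check: 35²=1225, 306·2²=1224, difference 1.
n=2: (35,2)∘(35,2) = (35·35+306·2·2, 35·2+2·35) = (2449,140)
n=3: (2449,140)∘(35,2) = (35·2449+306·2·140, 35·140+2·2449) = (171395,9798)

35 2
2449 140
171395 9798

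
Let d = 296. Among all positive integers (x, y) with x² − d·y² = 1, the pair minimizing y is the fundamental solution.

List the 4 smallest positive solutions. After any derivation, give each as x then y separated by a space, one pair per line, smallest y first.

3699 215
27365201 1590570
202447753299 11767036645
1497708451540801 87052535509140

[17; 4,1,7,1,4,34] for √296; ℓ=6 ⇒ convergent index 5
step 0: (17, 1)  from 17·(1,0) + (0,1)
step 1: (69, 4)  from 4·(17,1) + (1,0)
step 2: (86, 5)  from 1·(69,4) + (17,1)
…
step 4: (757, 44)  from 1·(671,39) + (86,5)
step 5: (3699, 215)  from 4·(757,44) + (671,39)
→ (3699, 215).  Check: 3699²=13682601, 296·215²=13682600, difference 1.
n=2: (3699,215)∘(3699,215) = (3699·3699+296·215·215, 3699·215+215·3699) = (27365201,1590570)
n=3: (27365201,1590570)∘(3699,215) = (3699·27365201+296·215·1590570, 3699·1590570+215·27365201) = (202447753299,11767036645)
n=4: (202447753299,11767036645)∘(3699,215) = (3699·202447753299+296·215·11767036645, 3699·11767036645+215·202447753299) = (1497708451540801,87052535509140)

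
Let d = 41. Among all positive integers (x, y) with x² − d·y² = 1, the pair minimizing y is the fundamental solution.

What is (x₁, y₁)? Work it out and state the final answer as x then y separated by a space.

2049 320

[6; 2,2,12] for √41; ℓ=3 ⇒ convergent index 5
a_0=6:  p_0=6·1+0=6,  q_0=6·0+1=1
…
a_2=2:  p_2=2·13+6=32,  q_2=2·2+1=5
a_3=12:  p_3=12·32+13=397,  q_3=12·5+2=62
a_4=2:  p_4=2·397+32=826,  q_4=2·62+5=129
a_5=2:  p_5=2·826+397=2049,  q_5=2·129+62=320
→ (2049, 320).  Check: 2049²=4198401, 41·320²=4198400, difference 1.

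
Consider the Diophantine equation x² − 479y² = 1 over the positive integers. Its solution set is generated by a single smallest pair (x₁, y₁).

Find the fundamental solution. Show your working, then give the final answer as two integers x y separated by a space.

2989440 136591

√479 = [21; 1,7,1,3,2,21,2,3,1,7,1,42, …], period ℓ=12 (even) → k=11
i=0: a=21 ⇒ p=21, q=1
…
i=2: a=7 ⇒ p=175, q=8
…
i=4: a=3 ⇒ p=766, q=35
…
i=8: a=3 ⇒ p=264712, q=12095
i=9: a=1 ⇒ p=340591, q=15562
i=10: a=7 ⇒ p=2648849, q=121029
i=11: a=1 ⇒ p=2989440, q=136591
→ (2989440, 136591).  Check: 2989440²=8936751513600, 479·136591²=8936751513599, difference 1.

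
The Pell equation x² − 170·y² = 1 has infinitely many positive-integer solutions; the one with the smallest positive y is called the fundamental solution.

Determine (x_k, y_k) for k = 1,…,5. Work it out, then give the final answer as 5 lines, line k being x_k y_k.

339 26
229841 17628
155831859 11951758
105653770561 8103274296
71633100608499 5494008020930

√170 → a₀=13, period (26); ℓ=1 odd so k=1
a_0=13:  p_0=13·1+0=13,  q_0=13·0+1=1
a_1=26:  p_1=26·13+1=339,  q_1=26·1+0=26
(x₁, y₁) = (339, 26);  339² − 170·26² = 1 ✓
k=2:  x_2 = 339·339+170·26·26 = 229841,  y_2 = 339·26+26·339 = 17628
k=3:  x_3 = 339·229841+170·26·17628 = 155831859,  y_3 = 339·17628+26·229841 = 11951758
k=4:  x_4 = 339·155831859+170·26·11951758 = 105653770561,  y_4 = 339·11951758+26·155831859 = 8103274296
k=5:  x_5 = 339·105653770561+170·26·8103274296 = 71633100608499,  y_5 = 339·8103274296+26·105653770561 = 5494008020930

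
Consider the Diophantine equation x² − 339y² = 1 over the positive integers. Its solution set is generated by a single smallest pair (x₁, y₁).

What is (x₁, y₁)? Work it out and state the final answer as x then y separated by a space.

√339 = [18; 2,2,2,1,17,1,2,2,2,36, …], period ℓ=10 (even) → k=9
a_0=18:  p_0=18·1+0=18,  q_0=18·0+1=1
…
a_3=2:  p_3=2·92+37=221,  q_3=2·5+2=12
a_4=1:  p_4=1·221+92=313,  q_4=1·12+5=17
…
a_8=2:  p_8=2·17252+5855=40359,  q_8=2·937+318=2192
a_9=2:  p_9=2·40359+17252=97970,  q_9=2·2192+937=5321
→ (97970, 5321).  Check: 97970²=9598120900, 339·5321²=9598120899, difference 1.

97970 5321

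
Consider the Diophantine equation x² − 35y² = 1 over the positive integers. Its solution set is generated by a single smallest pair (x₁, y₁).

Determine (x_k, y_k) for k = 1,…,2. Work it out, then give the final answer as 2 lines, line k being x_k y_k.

√35 = [5; 1,10, …], period ℓ=2 (even) → k=1
k=0  a_k=5  p_k/q_k = 5/1
k=1  a_k=1  p_k/q_k = 6/1
(x₁, y₁) = (6, 1);  6² − 35·1² = 1 ✓
(6+1√35)^2 = 71 + 12√35

6 1
71 12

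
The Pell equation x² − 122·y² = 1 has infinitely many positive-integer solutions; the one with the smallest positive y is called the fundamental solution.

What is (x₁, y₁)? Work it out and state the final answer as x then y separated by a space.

√122 → a₀=11, period (22); ℓ=1 odd so k=1
step 0: (11, 1)  from 11·(1,0) + (0,1)
step 1: (243, 22)  from 22·(11,1) + (1,0)
→ (243, 22).  Check: 243²=59049, 122·22²=59048, difference 1.

243 22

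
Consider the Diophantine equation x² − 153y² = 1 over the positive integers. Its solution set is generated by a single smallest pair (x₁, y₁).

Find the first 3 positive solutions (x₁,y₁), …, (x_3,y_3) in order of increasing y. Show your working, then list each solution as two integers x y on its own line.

2177 176
9478657 766304
41270070401 3336487440

d=153: √d = [12; 2,1,2,2,2,1,2,24] (ℓ=8, even), read p_7/q_7
k=0  a_k=12  p_k/q_k = 12/1
k=1  a_k=2  p_k/q_k = 25/2
…
k=3  a_k=2  p_k/q_k = 99/8
k=4  a_k=2  p_k/q_k = 235/19
…
k=6  a_k=1  p_k/q_k = 804/65
k=7  a_k=2  p_k/q_k = 2177/176
fundamental: x₁=2177, y₁=176  (since 4739329 − 153·30976 = 1)
(x_2, y_2) = (2177·2177 + 153·176·176, 2177·176 + 176·2177) = (9478657, 766304)
(x_3, y_3) = (2177·9478657 + 153·176·766304, 2177·766304 + 176·9478657) = (41270070401, 3336487440)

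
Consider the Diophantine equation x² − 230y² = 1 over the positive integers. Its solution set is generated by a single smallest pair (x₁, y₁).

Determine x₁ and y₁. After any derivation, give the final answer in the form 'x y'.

√230 → a₀=15, period (6,30); ℓ=2 even so k=1
step 0: (15, 1)  from 15·(1,0) + (0,1)
step 1: (91, 6)  from 6·(15,1) + (1,0)
fundamental: x₁=91, y₁=6  (since 8281 − 230·36 = 1)

91 6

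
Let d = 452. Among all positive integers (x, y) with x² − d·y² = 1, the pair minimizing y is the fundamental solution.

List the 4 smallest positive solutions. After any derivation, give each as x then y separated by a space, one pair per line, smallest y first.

[21; 3,1,5,3,10,3,5,1,3,42] for √452; ℓ=10 ⇒ convergent index 9
k=0  a_k=21  p_k/q_k = 21/1
k=1  a_k=3  p_k/q_k = 64/3
…
k=3  a_k=5  p_k/q_k = 489/23
…
k=5  a_k=10  p_k/q_k = 16009/753
k=6  a_k=3  p_k/q_k = 49579/2332
…
k=8  a_k=1  p_k/q_k = 313483/14745
k=9  a_k=3  p_k/q_k = 1204353/56648
(x₁, y₁) = (1204353, 56648);  1204353² − 452·56648² = 1 ✓
n=2: (1204353,56648)∘(1204353,56648) = (1204353·1204353+452·56648·56648, 1204353·56648+56648·1204353) = (2900932297217,136448377488)
n=3: (2900932297217,136448377488)∘(1204353,56648) = (1204353·2900932297217+452·56648·136448377488, 1204353·136448377488+56648·2900932297217) = (6987493029899166849,328664025545553880)
n=4: (6987493029899166849,328664025545553880)∘(1204353,56648) = (1204353·6987493029899166849+452·56648·328664025545553880, 1204353·328664025545553880+56648·6987493029899166849) = (16830816386073401651890177,791655010315592455701792)

1204353 56648
2900932297217 136448377488
6987493029899166849 328664025545553880
16830816386073401651890177 791655010315592455701792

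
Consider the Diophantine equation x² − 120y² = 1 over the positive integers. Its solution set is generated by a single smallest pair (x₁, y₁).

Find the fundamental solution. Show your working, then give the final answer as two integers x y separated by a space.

11 1

d=120: √d = [10; 1,20] (ℓ=2, even), read p_1/q_1
step 0: (10, 1)  from 10·(1,0) + (0,1)
step 1: (11, 1)  from 1·(10,1) + (1,0)
→ (11, 1).  Check: 11²=121, 120·1²=120, difference 1.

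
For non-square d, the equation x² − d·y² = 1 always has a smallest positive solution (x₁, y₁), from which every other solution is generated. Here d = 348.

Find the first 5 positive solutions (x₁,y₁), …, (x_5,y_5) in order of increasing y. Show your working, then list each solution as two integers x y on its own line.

[18; 1,1,1,8,1,1,1,36] for √348; ℓ=8 ⇒ convergent index 7
step 0: (18, 1)  from 18·(1,0) + (0,1)
…
step 2: (37, 2)  from 1·(19,1) + (18,1)
step 3: (56, 3)  from 1·(37,2) + (19,1)
step 4: (485, 26)  from 8·(56,3) + (37,2)
step 5: (541, 29)  from 1·(485,26) + (56,3)
step 6: (1026, 55)  from 1·(541,29) + (485,26)
step 7: (1567, 84)  from 1·(1026,55) + (541,29)
fundamental: x₁=1567, y₁=84  (since 2455489 − 348·7056 = 1)
k=2:  x_2 = 1567·1567+348·84·84 = 4910977,  y_2 = 1567·84+84·1567 = 263256
k=3:  x_3 = 1567·4910977+348·84·263256 = 15391000351,  y_3 = 1567·263256+84·4910977 = 825044220
k=4:  x_4 = 1567·15391000351+348·84·825044220 = 48235390189057,  y_4 = 1567·825044220+84·15391000351 = 2585688322224
k=5:  x_5 = 1567·48235390189057+348·84·2585688322224 = 151169697461504287,  y_5 = 1567·2585688322224+84·48235390189057 = 8103546376805796

1567 84
4910977 263256
15391000351 825044220
48235390189057 2585688322224
151169697461504287 8103546376805796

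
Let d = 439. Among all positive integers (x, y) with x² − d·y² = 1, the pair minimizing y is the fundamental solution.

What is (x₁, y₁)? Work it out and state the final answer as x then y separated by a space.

√439 → a₀=20, period (1,19,1,40); ℓ=4 even so k=3
k=0  a_k=20  p_k/q_k = 20/1
k=1  a_k=1  p_k/q_k = 21/1
k=2  a_k=19  p_k/q_k = 419/20
k=3  a_k=1  p_k/q_k = 440/21
fundamental: x₁=440, y₁=21  (since 193600 − 439·441 = 1)

440 21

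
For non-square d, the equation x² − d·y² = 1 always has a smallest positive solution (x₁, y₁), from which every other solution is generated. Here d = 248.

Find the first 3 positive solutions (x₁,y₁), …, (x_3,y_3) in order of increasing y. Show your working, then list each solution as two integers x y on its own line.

d=248: √d = [15; 1,2,1,30] (ℓ=4, even), read p_3/q_3
step 0: (15, 1)  from 15·(1,0) + (0,1)
step 1: (16, 1)  from 1·(15,1) + (1,0)
step 2: (47, 3)  from 2·(16,1) + (15,1)
step 3: (63, 4)  from 1·(47,3) + (16,1)
→ (63, 4).  Check: 63²=3969, 248·4²=3968, difference 1.
n=2: (63,4)∘(63,4) = (63·63+248·4·4, 63·4+4·63) = (7937,504)
n=3: (7937,504)∘(63,4) = (63·7937+248·4·504, 63·504+4·7937) = (999999,63500)

63 4
7937 504
999999 63500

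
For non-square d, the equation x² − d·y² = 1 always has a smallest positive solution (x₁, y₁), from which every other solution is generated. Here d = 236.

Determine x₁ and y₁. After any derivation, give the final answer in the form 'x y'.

561799 36570

d=236: √d = [15; 2,1,3,5,1,6,1,5,3,1,2,30] (ℓ=12, even), read p_11/q_11
i=0: a=15 ⇒ p=15, q=1
i=1: a=2 ⇒ p=31, q=2
i=2: a=1 ⇒ p=46, q=3
i=3: a=3 ⇒ p=169, q=11
i=4: a=5 ⇒ p=891, q=58
i=5: a=1 ⇒ p=1060, q=69
i=6: a=6 ⇒ p=7251, q=472
i=7: a=1 ⇒ p=8311, q=541
i=8: a=5 ⇒ p=48806, q=3177
i=9: a=3 ⇒ p=154729, q=10072
i=10: a=1 ⇒ p=203535, q=13249
i=11: a=2 ⇒ p=561799, q=36570
→ (561799, 36570).  Check: 561799²=315618116401, 236·36570²=315618116400, difference 1.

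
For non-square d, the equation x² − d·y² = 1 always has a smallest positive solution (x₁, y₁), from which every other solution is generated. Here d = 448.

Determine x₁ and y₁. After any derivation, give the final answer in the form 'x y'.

[21; 6,42] for √448; ℓ=2 ⇒ convergent index 1
step 0: (21, 1)  from 21·(1,0) + (0,1)
step 1: (127, 6)  from 6·(21,1) + (1,0)
fundamental: x₁=127, y₁=6  (since 16129 − 448·36 = 1)

127 6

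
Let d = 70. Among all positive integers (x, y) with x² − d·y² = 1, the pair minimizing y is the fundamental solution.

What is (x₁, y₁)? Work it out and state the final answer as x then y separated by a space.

d=70: √d = [8; 2,1,2,1,2,16] (ℓ=6, even), read p_5/q_5
i=0: a=8 ⇒ p=8, q=1
i=1: a=2 ⇒ p=17, q=2
i=2: a=1 ⇒ p=25, q=3
i=3: a=2 ⇒ p=67, q=8
i=4: a=1 ⇒ p=92, q=11
i=5: a=2 ⇒ p=251, q=30
→ (251, 30).  Check: 251²=63001, 70·30²=63000, difference 1.

251 30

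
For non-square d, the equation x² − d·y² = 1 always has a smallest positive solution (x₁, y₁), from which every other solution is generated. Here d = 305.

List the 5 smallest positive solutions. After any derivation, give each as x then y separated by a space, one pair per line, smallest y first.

[17; 2,6,2,34] for √305; ℓ=4 ⇒ convergent index 3
step 0: (17, 1)  from 17·(1,0) + (0,1)
…
step 2: (227, 13)  from 6·(35,2) + (17,1)
step 3: (489, 28)  from 2·(227,13) + (35,2)
→ (489, 28).  Check: 489²=239121, 305·28²=239120, difference 1.
n=2: (489,28)∘(489,28) = (489·489+305·28·28, 489·28+28·489) = (478241,27384)
n=3: (478241,27384)∘(489,28) = (489·478241+305·28·27384, 489·27384+28·478241) = (467719209,26781524)
n=4: (467719209,26781524)∘(489,28) = (489·467719209+305·28·26781524, 489·26781524+28·467719209) = (457428908161,26192303088)
n=5: (457428908161,26192303088)∘(489,28) = (489·457428908161+305·28·26192303088, 489·26192303088+28·457428908161) = (447365004462249,25616045638540)

489 28
478241 27384
467719209 26781524
457428908161 26192303088
447365004462249 25616045638540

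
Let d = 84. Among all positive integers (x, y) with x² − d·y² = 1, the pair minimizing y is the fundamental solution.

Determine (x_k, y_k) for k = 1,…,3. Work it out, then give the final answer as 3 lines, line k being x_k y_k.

55 6
6049 660
665335 72594

√84 → a₀=9, period (6,18); ℓ=2 even so k=1
k=0  a_k=9  p_k/q_k = 9/1
k=1  a_k=6  p_k/q_k = 55/6
fundamental: x₁=55, y₁=6  (since 3025 − 84·36 = 1)
n=2: (55,6)∘(55,6) = (55·55+84·6·6, 55·6+6·55) = (6049,660)
n=3: (6049,660)∘(55,6) = (55·6049+84·6·660, 55·660+6·6049) = (665335,72594)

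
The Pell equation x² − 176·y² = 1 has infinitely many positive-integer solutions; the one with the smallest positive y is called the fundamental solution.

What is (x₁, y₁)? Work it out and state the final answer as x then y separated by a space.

199 15

d=176: √d = [13; 3,1,3,26] (ℓ=4, even), read p_3/q_3
step 0: (13, 1)  from 13·(1,0) + (0,1)
step 1: (40, 3)  from 3·(13,1) + (1,0)
step 2: (53, 4)  from 1·(40,3) + (13,1)
step 3: (199, 15)  from 3·(53,4) + (40,3)
fundamental: x₁=199, y₁=15  (since 39601 − 176·225 = 1)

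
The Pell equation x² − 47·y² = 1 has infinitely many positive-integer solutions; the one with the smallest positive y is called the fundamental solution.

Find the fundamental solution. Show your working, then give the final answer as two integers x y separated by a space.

√47 → a₀=6, period (1,5,1,12); ℓ=4 even so k=3
step 0: (6, 1)  from 6·(1,0) + (0,1)
…
step 2: (41, 6)  from 5·(7,1) + (6,1)
step 3: (48, 7)  from 1·(41,6) + (7,1)
→ (48, 7).  Check: 48²=2304, 47·7²=2303, difference 1.

48 7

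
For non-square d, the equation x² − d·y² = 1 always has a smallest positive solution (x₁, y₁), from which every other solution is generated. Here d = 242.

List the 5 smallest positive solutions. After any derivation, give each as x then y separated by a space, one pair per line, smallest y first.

√242 → a₀=15, period (1,1,3,1,14,1,3,1,1,30); ℓ=10 even so k=9
a_0=15:  p_0=15·1+0=15,  q_0=15·0+1=1
a_1=1:  p_1=1·15+1=16,  q_1=1·1+0=1
…
a_6=1:  p_6=1·2069+140=2209,  q_6=1·133+9=142
…
a_8=1:  p_8=1·8696+2209=10905,  q_8=1·559+142=701
a_9=1:  p_9=1·10905+8696=19601,  q_9=1·701+559=1260
fundamental: x₁=19601, y₁=1260  (since 384199201 − 242·1587600 = 1)
n=2: (19601,1260)∘(19601,1260) = (19601·19601+242·1260·1260, 19601·1260+1260·19601) = (768398401,49394520)
n=3: (768398401,49394520)∘(19601,1260) = (19601·768398401+242·1260·49394520, 19601·49394520+1260·768398401) = (30122754096401,1936363971780)
n=4: (30122754096401,1936363971780)∘(19601,1260) = (19601·30122754096401+242·1260·1936363971780, 19601·1936363971780+1260·30122754096401) = (1180872205318713601,75909340372325040)
n=5: (1180872205318713601,75909340372325040)∘(19601,1260) = (19601·1180872205318713601+242·1260·75909340372325040, 19601·75909340372325040+1260·1180872205318713601) = (46292552162781456490001,2975797959339522246300)

19601 1260
768398401 49394520
30122754096401 1936363971780
1180872205318713601 75909340372325040
46292552162781456490001 2975797959339522246300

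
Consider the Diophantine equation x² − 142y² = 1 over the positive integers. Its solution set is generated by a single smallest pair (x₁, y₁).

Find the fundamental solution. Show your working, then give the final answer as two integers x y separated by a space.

143 12

√142 → a₀=11, period (1,10,1,22); ℓ=4 even so k=3
step 0: (11, 1)  from 11·(1,0) + (0,1)
step 1: (12, 1)  from 1·(11,1) + (1,0)
step 2: (131, 11)  from 10·(12,1) + (11,1)
step 3: (143, 12)  from 1·(131,11) + (12,1)
fundamental: x₁=143, y₁=12  (since 20449 − 142·144 = 1)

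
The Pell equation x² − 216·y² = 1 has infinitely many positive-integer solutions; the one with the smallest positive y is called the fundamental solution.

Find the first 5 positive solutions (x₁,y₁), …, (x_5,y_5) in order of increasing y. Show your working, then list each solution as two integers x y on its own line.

485 33
470449 32010
456335045 31049667
442644523201 30118144980
429364731169925 29214569580933

√216 = [14; 1,2,3,2,1,28, …], period ℓ=6 (even) → k=5
step 0: (14, 1)  from 14·(1,0) + (0,1)
…
step 3: (147, 10)  from 3·(44,3) + (15,1)
step 4: (338, 23)  from 2·(147,10) + (44,3)
step 5: (485, 33)  from 1·(338,23) + (147,10)
(x₁, y₁) = (485, 33);  485² − 216·33² = 1 ✓
n=2: (485,33)∘(485,33) = (485·485+216·33·33, 485·33+33·485) = (470449,32010)
n=3: (470449,32010)∘(485,33) = (485·470449+216·33·32010, 485·32010+33·470449) = (456335045,31049667)
n=4: (456335045,31049667)∘(485,33) = (485·456335045+216·33·31049667, 485·31049667+33·456335045) = (442644523201,30118144980)
n=5: (442644523201,30118144980)∘(485,33) = (485·442644523201+216·33·30118144980, 485·30118144980+33·442644523201) = (429364731169925,29214569580933)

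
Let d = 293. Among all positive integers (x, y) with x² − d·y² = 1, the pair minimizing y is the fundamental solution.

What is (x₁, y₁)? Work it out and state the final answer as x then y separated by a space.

√293 → a₀=17, period (8,1,1,8,34); ℓ=5 odd so k=9
i=0: a=17 ⇒ p=17, q=1
i=1: a=8 ⇒ p=137, q=8
i=2: a=1 ⇒ p=154, q=9
i=3: a=1 ⇒ p=291, q=17
…
i=6: a=8 ⇒ p=679914, q=39721
i=7: a=1 ⇒ p=764593, q=44668
i=8: a=1 ⇒ p=1444507, q=84389
i=9: a=8 ⇒ p=12320649, q=719780
→ (12320649, 719780).  Check: 12320649²=151798391781201, 293·719780²=151798391781200, difference 1.

12320649 719780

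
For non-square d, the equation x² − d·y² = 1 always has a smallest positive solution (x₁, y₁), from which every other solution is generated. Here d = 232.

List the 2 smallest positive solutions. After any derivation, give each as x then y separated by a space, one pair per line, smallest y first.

√232 = [15; 4,3,7,3,4,30, …], period ℓ=6 (even) → k=5
a_0=15:  p_0=15·1+0=15,  q_0=15·0+1=1
a_1=4:  p_1=4·15+1=61,  q_1=4·1+0=4
…
a_3=7:  p_3=7·198+61=1447,  q_3=7·13+4=95
a_4=3:  p_4=3·1447+198=4539,  q_4=3·95+13=298
a_5=4:  p_5=4·4539+1447=19603,  q_5=4·298+95=1287
fundamental: x₁=19603, y₁=1287  (since 384277609 − 232·1656369 = 1)
(x_2, y_2) = (19603·19603 + 232·1287·1287, 19603·1287 + 1287·19603) = (768555217, 50458122)

19603 1287
768555217 50458122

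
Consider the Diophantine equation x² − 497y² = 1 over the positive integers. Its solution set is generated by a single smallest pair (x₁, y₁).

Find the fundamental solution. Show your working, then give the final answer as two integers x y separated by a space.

1201887 53912

[22; 3,2,2,5,6,5,2,2,3,44] for √497; ℓ=10 ⇒ convergent index 9
step 0: (22, 1)  from 22·(1,0) + (0,1)
step 1: (67, 3)  from 3·(22,1) + (1,0)
step 2: (156, 7)  from 2·(67,3) + (22,1)
step 3: (379, 17)  from 2·(156,7) + (67,3)
…
step 5: (12685, 569)  from 6·(2051,92) + (379,17)
step 6: (65476, 2937)  from 5·(12685,569) + (2051,92)
…
step 8: (352750, 15823)  from 2·(143637,6443) + (65476,2937)
step 9: (1201887, 53912)  from 3·(352750,15823) + (143637,6443)
(x₁, y₁) = (1201887, 53912);  1201887² − 497·53912² = 1 ✓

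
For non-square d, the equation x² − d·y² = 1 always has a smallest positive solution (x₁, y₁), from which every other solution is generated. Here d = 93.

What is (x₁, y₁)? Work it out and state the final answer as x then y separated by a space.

12151 1260

√93 = [9; 1,1,1,4,6,4,1,1,1,18, …], period ℓ=10 (even) → k=9
k=0  a_k=9  p_k/q_k = 9/1
…
k=8  a_k=1  p_k/q_k = 7821/811
k=9  a_k=1  p_k/q_k = 12151/1260
(x₁, y₁) = (12151, 1260);  12151² − 93·1260² = 1 ✓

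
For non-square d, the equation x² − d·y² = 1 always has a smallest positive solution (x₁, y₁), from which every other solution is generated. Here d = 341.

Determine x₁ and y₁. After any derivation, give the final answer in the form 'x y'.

10626551 575460

d=341: √d = [18; 2,6,1,8,2,…,6,2,36] (ℓ=14, even), read p_13/q_13
i=0: a=18 ⇒ p=18, q=1
…
i=11: a=1 ⇒ p=718667, q=38918
i=12: a=6 ⇒ p=4953942, q=268271
i=13: a=2 ⇒ p=10626551, q=575460
→ (10626551, 575460).  Check: 10626551²=112923586155601, 341·575460²=112923586155600, difference 1.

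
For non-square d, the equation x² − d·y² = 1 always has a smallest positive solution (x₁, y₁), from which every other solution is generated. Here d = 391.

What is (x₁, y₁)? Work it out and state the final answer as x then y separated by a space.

7338680 371133

√391 = [19; 1,3,2,2,1,…,3,1,38, …], period ℓ=16 (even) → k=15
i=0: a=19 ⇒ p=19, q=1
…
i=12: a=2 ⇒ p=696292, q=35213
…
i=14: a=3 ⇒ p=5678083, q=287153
i=15: a=1 ⇒ p=7338680, q=371133
→ (7338680, 371133).  Check: 7338680²=53856224142400, 391·371133²=53856224142399, difference 1.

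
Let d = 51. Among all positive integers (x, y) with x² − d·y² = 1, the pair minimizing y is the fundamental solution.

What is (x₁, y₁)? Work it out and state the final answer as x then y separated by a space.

d=51: √d = [7; 7,14] (ℓ=2, even), read p_1/q_1
k=0  a_k=7  p_k/q_k = 7/1
k=1  a_k=7  p_k/q_k = 50/7
(x₁, y₁) = (50, 7);  50² − 51·7² = 1 ✓

50 7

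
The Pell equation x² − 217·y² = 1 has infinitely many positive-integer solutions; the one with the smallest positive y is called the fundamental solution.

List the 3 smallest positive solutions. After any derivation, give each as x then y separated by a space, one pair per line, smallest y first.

[14; 1,2,1,2,1,…,2,1,28] for √217; ℓ=16 ⇒ convergent index 15
step 0: (14, 1)  from 14·(1,0) + (0,1)
…
step 2: (44, 3)  from 2·(15,1) + (14,1)
…
step 7: (3668, 249)  from 9·(383,26) + (221,15)
step 8: (15055, 1022)  from 4·(3668,249) + (383,26)
step 9: (139163, 9447)  from 9·(15055,1022) + (3668,249)
step 10: (154218, 10469)  from 1·(139163,9447) + (15055,1022)
…
step 14: (2809702, 190735)  from 2·(1034361,70217) + (740980,50301)
step 15: (3844063, 260952)  from 1·(2809702,190735) + (1034361,70217)
(x₁, y₁) = (3844063, 260952);  3844063² − 217·260952² = 1 ✓
(3844063+260952√217)^2 = 29553640695937 + 2006231855952√217
(3844063+260952√217)^3 = 227212113429087499999 + 15424163293772565000√217

3844063 260952
29553640695937 2006231855952
227212113429087499999 15424163293772565000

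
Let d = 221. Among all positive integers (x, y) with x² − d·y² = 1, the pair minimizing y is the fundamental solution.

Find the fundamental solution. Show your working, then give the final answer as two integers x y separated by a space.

1665 112

√221 → a₀=14, period (1,6,2,6,1,28); ℓ=6 even so k=5
i=0: a=14 ⇒ p=14, q=1
i=1: a=1 ⇒ p=15, q=1
i=2: a=6 ⇒ p=104, q=7
i=3: a=2 ⇒ p=223, q=15
i=4: a=6 ⇒ p=1442, q=97
i=5: a=1 ⇒ p=1665, q=112
(x₁, y₁) = (1665, 112);  1665² − 221·112² = 1 ✓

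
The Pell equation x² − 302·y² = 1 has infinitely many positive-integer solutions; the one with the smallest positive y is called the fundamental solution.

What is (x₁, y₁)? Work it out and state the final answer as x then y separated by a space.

√302 = [17; 2,1,1,1,4,…,1,2,34, …], period ℓ=16 (even) → k=15
a_0=17:  p_0=17·1+0=17,  q_0=17·0+1=1
a_1=2:  p_1=2·17+1=35,  q_1=2·1+0=2
a_2=1:  p_2=1·35+17=52,  q_2=1·2+1=3
a_3=1:  p_3=1·52+35=87,  q_3=1·3+2=5
a_4=1:  p_4=1·87+52=139,  q_4=1·5+3=8
a_5=4:  p_5=4·139+87=643,  q_5=4·8+5=37
…
a_8=16:  p_8=16·2068+1425=34513,  q_8=16·119+82=1986
…
a_10=2:  p_10=2·36581+34513=107675,  q_10=2·2105+1986=6196
…
a_13=1:  p_13=1·574956+467281=1042237,  q_13=1·33085+26889=59974
a_14=1:  p_14=1·1042237+574956=1617193,  q_14=1·59974+33085=93059
a_15=2:  p_15=2·1617193+1042237=4276623,  q_15=2·93059+59974=246092
→ (4276623, 246092).  Check: 4276623²=18289504284129, 302·246092²=18289504284128, difference 1.

4276623 246092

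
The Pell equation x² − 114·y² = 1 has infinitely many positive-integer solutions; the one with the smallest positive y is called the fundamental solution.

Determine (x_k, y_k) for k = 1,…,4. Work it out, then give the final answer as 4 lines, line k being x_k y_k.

√114 → a₀=10, period (1,2,10,2,1,20); ℓ=6 even so k=5
k=0  a_k=10  p_k/q_k = 10/1
…
k=3  a_k=10  p_k/q_k = 331/31
k=4  a_k=2  p_k/q_k = 694/65
k=5  a_k=1  p_k/q_k = 1025/96
fundamental: x₁=1025, y₁=96  (since 1050625 − 114·9216 = 1)
(x_2, y_2) = (1025·1025 + 114·96·96, 1025·96 + 96·1025) = (2101249, 196800)
(x_3, y_3) = (1025·2101249 + 114·96·196800, 1025·196800 + 96·2101249) = (4307559425, 403439904)
(x_4, y_4) = (1025·4307559425 + 114·96·403439904, 1025·403439904 + 96·4307559425) = (8830494720001, 827051606400)

1025 96
2101249 196800
4307559425 403439904
8830494720001 827051606400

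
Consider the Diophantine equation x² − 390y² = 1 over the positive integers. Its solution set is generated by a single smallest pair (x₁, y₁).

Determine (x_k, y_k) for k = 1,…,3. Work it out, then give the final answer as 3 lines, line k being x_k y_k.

√390 → a₀=19, period (1,2,1,38); ℓ=4 even so k=3
step 0: (19, 1)  from 19·(1,0) + (0,1)
…
step 2: (59, 3)  from 2·(20,1) + (19,1)
step 3: (79, 4)  from 1·(59,3) + (20,1)
→ (79, 4).  Check: 79²=6241, 390·4²=6240, difference 1.
(79+4√390)^2 = 12481 + 632√390
(79+4√390)^3 = 1971919 + 99852√390

79 4
12481 632
1971919 99852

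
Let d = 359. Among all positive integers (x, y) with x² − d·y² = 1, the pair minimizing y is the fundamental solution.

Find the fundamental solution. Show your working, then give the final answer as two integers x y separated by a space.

d=359: √d = [18; 1,17,1,36] (ℓ=4, even), read p_3/q_3
step 0: (18, 1)  from 18·(1,0) + (0,1)
step 1: (19, 1)  from 1·(18,1) + (1,0)
step 2: (341, 18)  from 17·(19,1) + (18,1)
step 3: (360, 19)  from 1·(341,18) + (19,1)
fundamental: x₁=360, y₁=19  (since 129600 − 359·361 = 1)

360 19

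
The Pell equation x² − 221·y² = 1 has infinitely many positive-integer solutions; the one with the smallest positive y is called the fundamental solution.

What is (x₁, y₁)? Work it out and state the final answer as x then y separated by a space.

1665 112

[14; 1,6,2,6,1,28] for √221; ℓ=6 ⇒ convergent index 5
step 0: (14, 1)  from 14·(1,0) + (0,1)
step 1: (15, 1)  from 1·(14,1) + (1,0)
step 2: (104, 7)  from 6·(15,1) + (14,1)
…
step 4: (1442, 97)  from 6·(223,15) + (104,7)
step 5: (1665, 112)  from 1·(1442,97) + (223,15)
→ (1665, 112).  Check: 1665²=2772225, 221·112²=2772224, difference 1.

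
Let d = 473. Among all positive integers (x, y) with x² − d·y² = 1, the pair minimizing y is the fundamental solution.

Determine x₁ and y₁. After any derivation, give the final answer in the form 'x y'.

87 4

[21; 1,2,1,42] for √473; ℓ=4 ⇒ convergent index 3
i=0: a=21 ⇒ p=21, q=1
…
i=2: a=2 ⇒ p=65, q=3
i=3: a=1 ⇒ p=87, q=4
→ (87, 4).  Check: 87²=7569, 473·4²=7568, difference 1.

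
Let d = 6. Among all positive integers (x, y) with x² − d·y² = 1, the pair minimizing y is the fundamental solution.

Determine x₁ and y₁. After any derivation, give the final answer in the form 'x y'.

[2; 2,4] for √6; ℓ=2 ⇒ convergent index 1
step 0: (2, 1)  from 2·(1,0) + (0,1)
step 1: (5, 2)  from 2·(2,1) + (1,0)
→ (5, 2).  Check: 5²=25, 6·2²=24, difference 1.

5 2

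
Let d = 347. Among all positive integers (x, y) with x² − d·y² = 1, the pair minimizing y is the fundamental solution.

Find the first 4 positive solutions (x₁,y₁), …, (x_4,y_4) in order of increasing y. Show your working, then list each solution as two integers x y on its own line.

√347 = [18; 1,1,1,2,4,…,1,1,36, …], period ℓ=14 (even) → k=13
a_0=18:  p_0=18·1+0=18,  q_0=18·0+1=1
…
a_3=1:  p_3=1·37+19=56,  q_3=1·2+1=3
…
a_8=1:  p_8=1·14269+801=15070,  q_8=1·766+43=809
…
a_10=2:  p_10=2·74549+15070=164168,  q_10=2·4002+809=8813
…
a_12=1:  p_12=1·238717+164168=402885,  q_12=1·12815+8813=21628
a_13=1:  p_13=1·402885+238717=641602,  q_13=1·21628+12815=34443
fundamental: x₁=641602, y₁=34443  (since 411653126404 − 347·1186320249 = 1)
(641602+34443√347)^2 = 823306252807 + 44197395372√347
(641602+34443√347)^3 = 1056469876826312026 + 56714274530897445√347
(641602+34443√347)^4 = 1355666371822207590758497 + 72775983935101527618408√347

641602 34443
823306252807 44197395372
1056469876826312026 56714274530897445
1355666371822207590758497 72775983935101527618408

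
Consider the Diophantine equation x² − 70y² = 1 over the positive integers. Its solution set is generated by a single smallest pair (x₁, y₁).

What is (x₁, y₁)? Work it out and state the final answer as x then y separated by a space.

251 30

√70 → a₀=8, period (2,1,2,1,2,16); ℓ=6 even so k=5
step 0: (8, 1)  from 8·(1,0) + (0,1)
…
step 2: (25, 3)  from 1·(17,2) + (8,1)
step 3: (67, 8)  from 2·(25,3) + (17,2)
step 4: (92, 11)  from 1·(67,8) + (25,3)
step 5: (251, 30)  from 2·(92,11) + (67,8)
→ (251, 30).  Check: 251²=63001, 70·30²=63000, difference 1.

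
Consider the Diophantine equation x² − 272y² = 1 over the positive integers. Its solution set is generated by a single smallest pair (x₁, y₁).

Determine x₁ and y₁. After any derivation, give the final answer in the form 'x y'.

√272 = [16; 2,32, …], period ℓ=2 (even) → k=1
k=0  a_k=16  p_k/q_k = 16/1
k=1  a_k=2  p_k/q_k = 33/2
→ (33, 2).  Check: 33²=1089, 272·2²=1088, difference 1.

33 2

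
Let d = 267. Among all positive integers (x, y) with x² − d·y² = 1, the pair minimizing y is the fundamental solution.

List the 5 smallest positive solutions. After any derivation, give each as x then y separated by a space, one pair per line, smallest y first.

√267 = [16; 2,1,15,1,2,32, …], period ℓ=6 (even) → k=5
a_0=16:  p_0=16·1+0=16,  q_0=16·0+1=1
a_1=2:  p_1=2·16+1=33,  q_1=2·1+0=2
a_2=1:  p_2=1·33+16=49,  q_2=1·2+1=3
a_3=15:  p_3=15·49+33=768,  q_3=15·3+2=47
a_4=1:  p_4=1·768+49=817,  q_4=1·47+3=50
a_5=2:  p_5=2·817+768=2402,  q_5=2·50+47=147
→ (2402, 147).  Check: 2402²=5769604, 267·147²=5769603, difference 1.
k=2:  x_2 = 2402·2402+267·147·147 = 11539207,  y_2 = 2402·147+147·2402 = 706188
k=3:  x_3 = 2402·11539207+267·147·706188 = 55434348026,  y_3 = 2402·706188+147·11539207 = 3392527005
k=4:  x_4 = 2402·55434348026+267·147·3392527005 = 266306596377697,  y_4 = 2402·3392527005+147·55434348026 = 16297699025832
k=5:  x_5 = 2402·266306596377697+267·147·16297699025832 = 1279336833564108362,  y_5 = 2402·16297699025832+147·266306596377697 = 78294142727569923

2402 147
11539207 706188
55434348026 3392527005
266306596377697 16297699025832
1279336833564108362 78294142727569923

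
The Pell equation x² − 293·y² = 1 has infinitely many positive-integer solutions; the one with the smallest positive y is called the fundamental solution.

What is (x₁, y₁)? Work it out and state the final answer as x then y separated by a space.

√293 → a₀=17, period (8,1,1,8,34); ℓ=5 odd so k=9
a_0=17:  p_0=17·1+0=17,  q_0=17·0+1=1
a_1=8:  p_1=8·17+1=137,  q_1=8·1+0=8
a_2=1:  p_2=1·137+17=154,  q_2=1·8+1=9
a_3=1:  p_3=1·154+137=291,  q_3=1·9+8=17
a_4=8:  p_4=8·291+154=2482,  q_4=8·17+9=145
a_5=34:  p_5=34·2482+291=84679,  q_5=34·145+17=4947
a_6=8:  p_6=8·84679+2482=679914,  q_6=8·4947+145=39721
a_7=1:  p_7=1·679914+84679=764593,  q_7=1·39721+4947=44668
a_8=1:  p_8=1·764593+679914=1444507,  q_8=1·44668+39721=84389
a_9=8:  p_9=8·1444507+764593=12320649,  q_9=8·84389+44668=719780
(x₁, y₁) = (12320649, 719780);  12320649² − 293·719780² = 1 ✓

12320649 719780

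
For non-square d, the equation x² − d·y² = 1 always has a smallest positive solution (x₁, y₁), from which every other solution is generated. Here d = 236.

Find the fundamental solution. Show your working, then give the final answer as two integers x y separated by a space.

√236 → a₀=15, period (2,1,3,5,1,6,1,5,3,1,2,30); ℓ=12 even so k=11
step 0: (15, 1)  from 15·(1,0) + (0,1)
…
step 4: (891, 58)  from 5·(169,11) + (46,3)
step 5: (1060, 69)  from 1·(891,58) + (169,11)
…
step 10: (203535, 13249)  from 1·(154729,10072) + (48806,3177)
step 11: (561799, 36570)  from 2·(203535,13249) + (154729,10072)
(x₁, y₁) = (561799, 36570);  561799² − 236·36570² = 1 ✓

561799 36570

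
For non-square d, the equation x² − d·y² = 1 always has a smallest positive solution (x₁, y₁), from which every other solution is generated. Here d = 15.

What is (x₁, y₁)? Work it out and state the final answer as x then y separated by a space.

4 1

[3; 1,6] for √15; ℓ=2 ⇒ convergent index 1
step 0: (3, 1)  from 3·(1,0) + (0,1)
step 1: (4, 1)  from 1·(3,1) + (1,0)
(x₁, y₁) = (4, 1);  4² − 15·1² = 1 ✓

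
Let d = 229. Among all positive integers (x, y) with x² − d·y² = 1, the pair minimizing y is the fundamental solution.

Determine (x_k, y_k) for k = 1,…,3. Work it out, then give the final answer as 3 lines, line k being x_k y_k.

5848201 386460
68402909872801 4520191516920
800067931842043513801 52869977098885735380

√229 → a₀=15, period (7,1,1,7,30); ℓ=5 odd so k=9
i=0: a=15 ⇒ p=15, q=1
i=1: a=7 ⇒ p=106, q=7
…
i=3: a=1 ⇒ p=227, q=15
…
i=5: a=30 ⇒ p=51527, q=3405
i=6: a=7 ⇒ p=362399, q=23948
…
i=8: a=1 ⇒ p=776325, q=51301
i=9: a=7 ⇒ p=5848201, q=386460
→ (5848201, 386460).  Check: 5848201²=34201454936401, 229·386460²=34201454936400, difference 1.
k=2:  x_2 = 5848201·5848201+229·386460·386460 = 68402909872801,  y_2 = 5848201·386460+386460·5848201 = 4520191516920
k=3:  x_3 = 5848201·68402909872801+229·386460·4520191516920 = 800067931842043513801,  y_3 = 5848201·4520191516920+386460·68402909872801 = 52869977098885735380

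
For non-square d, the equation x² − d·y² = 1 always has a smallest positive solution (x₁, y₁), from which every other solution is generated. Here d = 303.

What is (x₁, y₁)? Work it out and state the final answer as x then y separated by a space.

2524 145

d=303: √d = [17; 2,2,5,2,2,34] (ℓ=6, even), read p_5/q_5
k=0  a_k=17  p_k/q_k = 17/1
k=1  a_k=2  p_k/q_k = 35/2
…
k=3  a_k=5  p_k/q_k = 470/27
k=4  a_k=2  p_k/q_k = 1027/59
k=5  a_k=2  p_k/q_k = 2524/145
(x₁, y₁) = (2524, 145);  2524² − 303·145² = 1 ✓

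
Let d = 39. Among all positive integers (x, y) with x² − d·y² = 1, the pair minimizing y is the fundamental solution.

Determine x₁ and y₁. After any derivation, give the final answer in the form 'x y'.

√39 → a₀=6, period (4,12); ℓ=2 even so k=1
step 0: (6, 1)  from 6·(1,0) + (0,1)
step 1: (25, 4)  from 4·(6,1) + (1,0)
fundamental: x₁=25, y₁=4  (since 625 − 39·16 = 1)

25 4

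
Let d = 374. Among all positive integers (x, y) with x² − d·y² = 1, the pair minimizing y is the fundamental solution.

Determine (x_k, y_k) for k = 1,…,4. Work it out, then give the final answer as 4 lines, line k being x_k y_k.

3365 174
22646449 1171020
152410598405 7880964426
1025723304619201 53038889415960

√374 = [19; 2,1,18,1,2,38, …], period ℓ=6 (even) → k=5
k=0  a_k=19  p_k/q_k = 19/1
…
k=4  a_k=1  p_k/q_k = 1141/59
k=5  a_k=2  p_k/q_k = 3365/174
(x₁, y₁) = (3365, 174);  3365² − 374·174² = 1 ✓
(3365+174√374)^2 = 22646449 + 1171020√374
(3365+174√374)^3 = 152410598405 + 7880964426√374
(3365+174√374)^4 = 1025723304619201 + 53038889415960√374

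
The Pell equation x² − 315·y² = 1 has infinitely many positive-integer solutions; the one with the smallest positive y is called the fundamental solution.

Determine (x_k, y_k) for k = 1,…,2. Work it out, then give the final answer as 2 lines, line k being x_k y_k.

√315 = [17; 1,2,1,34, …], period ℓ=4 (even) → k=3
i=0: a=17 ⇒ p=17, q=1
…
i=2: a=2 ⇒ p=53, q=3
i=3: a=1 ⇒ p=71, q=4
→ (71, 4).  Check: 71²=5041, 315·4²=5040, difference 1.
(71+4√315)^2 = 10081 + 568√315

71 4
10081 568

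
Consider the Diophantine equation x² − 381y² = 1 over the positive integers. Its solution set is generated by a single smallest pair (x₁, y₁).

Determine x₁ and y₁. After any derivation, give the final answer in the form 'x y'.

[19; 1,1,12,1,1,38] for √381; ℓ=6 ⇒ convergent index 5
i=0: a=19 ⇒ p=19, q=1
i=1: a=1 ⇒ p=20, q=1
…
i=3: a=12 ⇒ p=488, q=25
i=4: a=1 ⇒ p=527, q=27
i=5: a=1 ⇒ p=1015, q=52
(x₁, y₁) = (1015, 52);  1015² − 381·52² = 1 ✓

1015 52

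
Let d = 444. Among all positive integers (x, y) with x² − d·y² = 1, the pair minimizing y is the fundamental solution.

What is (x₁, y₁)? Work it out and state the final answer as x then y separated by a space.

295 14

d=444: √d = [21; 14,42] (ℓ=2, even), read p_1/q_1
i=0: a=21 ⇒ p=21, q=1
i=1: a=14 ⇒ p=295, q=14
(x₁, y₁) = (295, 14);  295² − 444·14² = 1 ✓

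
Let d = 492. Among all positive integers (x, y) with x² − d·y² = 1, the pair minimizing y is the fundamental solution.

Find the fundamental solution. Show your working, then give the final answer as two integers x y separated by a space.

29767 1342

[22; 5,1,1,10,1,1,5,44] for √492; ℓ=8 ⇒ convergent index 7
step 0: (22, 1)  from 22·(1,0) + (0,1)
…
step 6: (5390, 243)  from 1·(2817,127) + (2573,116)
step 7: (29767, 1342)  from 5·(5390,243) + (2817,127)
fundamental: x₁=29767, y₁=1342  (since 886074289 − 492·1800964 = 1)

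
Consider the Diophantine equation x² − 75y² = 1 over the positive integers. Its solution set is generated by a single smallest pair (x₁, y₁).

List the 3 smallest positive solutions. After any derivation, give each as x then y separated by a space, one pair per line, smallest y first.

26 3
1351 156
70226 8109

√75 → a₀=8, period (1,1,1,16); ℓ=4 even so k=3
a_0=8:  p_0=8·1+0=8,  q_0=8·0+1=1
…
a_2=1:  p_2=1·9+8=17,  q_2=1·1+1=2
a_3=1:  p_3=1·17+9=26,  q_3=1·2+1=3
fundamental: x₁=26, y₁=3  (since 676 − 75·9 = 1)
(x_2, y_2) = (26·26 + 75·3·3, 26·3 + 3·26) = (1351, 156)
(x_3, y_3) = (26·1351 + 75·3·156, 26·156 + 3·1351) = (70226, 8109)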